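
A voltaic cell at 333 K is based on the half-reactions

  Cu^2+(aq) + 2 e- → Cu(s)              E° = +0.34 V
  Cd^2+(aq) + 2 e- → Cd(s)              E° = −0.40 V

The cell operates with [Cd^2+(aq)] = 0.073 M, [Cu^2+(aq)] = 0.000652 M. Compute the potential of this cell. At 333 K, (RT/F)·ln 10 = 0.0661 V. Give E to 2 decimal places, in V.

Since E°(Cu²⁺/Cu) > E°(Cd²⁺/Cd), Cu²⁺/Cu serves as the cathode.
E°cell = +0.34 − (−0.40) = +0.74 V, with n = 2 electrons transferred.
Balancing gives Cu^2+(aq) + Cd(s) → Cu(s) + Cd^2+(aq); hence Q = [Cd^2+(aq)] / [Cu^2+(aq)] = 112 (log Q = 2.049).
E = E° − (0.0661/n)·log Q = +0.74 − (0.0661/2)(2.049) = +0.67 V.

+0.67 V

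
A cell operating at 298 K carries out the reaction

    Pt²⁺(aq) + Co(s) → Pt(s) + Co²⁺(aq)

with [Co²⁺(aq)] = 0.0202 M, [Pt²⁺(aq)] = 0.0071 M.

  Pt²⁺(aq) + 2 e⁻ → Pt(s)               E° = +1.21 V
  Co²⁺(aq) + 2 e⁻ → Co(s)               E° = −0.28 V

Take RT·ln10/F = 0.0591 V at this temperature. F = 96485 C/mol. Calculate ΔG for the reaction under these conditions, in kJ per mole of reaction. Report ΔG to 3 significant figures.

The standard cell potential is +1.21 − (−0.28) = +1.49 V, with n = 2 electrons in the balanced equation.
Here Q = [Co²⁺(aq)] / [Pt²⁺(aq)] = 2.85 (log Q = 0.454), giving E = +1.49 − (0.0591/2)·(0.454) = +1.4766 V.
ΔG = −nFE = −(2)(96485)(+1.4766) J/mol = −285 kJ/mol.

−285 kJ/mol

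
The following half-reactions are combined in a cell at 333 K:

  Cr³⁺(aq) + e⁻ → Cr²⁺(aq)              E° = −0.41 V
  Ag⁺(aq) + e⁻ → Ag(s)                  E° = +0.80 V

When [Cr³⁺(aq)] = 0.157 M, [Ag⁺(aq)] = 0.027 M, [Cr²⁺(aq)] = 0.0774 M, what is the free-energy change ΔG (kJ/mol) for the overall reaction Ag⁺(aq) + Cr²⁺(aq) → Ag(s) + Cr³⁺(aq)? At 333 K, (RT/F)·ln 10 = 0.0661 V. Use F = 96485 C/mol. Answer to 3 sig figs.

E°cell = +0.80 − (−0.41) = +1.21 V; the balanced reaction transfers n = 1 electron.
The reaction quotient is [Cr³⁺(aq)] / ([Ag⁺(aq)]·[Cr²⁺(aq)]) = 75.1; by Nernst, E = +1.21 − (0.0661/1)(1.876) = +1.0860 V.
Then ΔG = −nFE = −1 × 96485 × +1.0860 J/mol = −105 kJ/mol.

−105 kJ/mol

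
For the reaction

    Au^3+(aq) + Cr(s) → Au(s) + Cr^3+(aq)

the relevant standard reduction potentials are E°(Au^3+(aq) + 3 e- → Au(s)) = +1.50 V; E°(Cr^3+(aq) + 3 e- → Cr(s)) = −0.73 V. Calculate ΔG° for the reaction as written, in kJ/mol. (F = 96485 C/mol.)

In the reaction as written Au^3+(aq) is reduced, so the Au³⁺/Au couple is the cathode and Cr³⁺/Cr is the anode.
E°cell = +1.50 − (−0.73) = +2.23 V; balancing electrons gives n = 3.
ΔG° = −nFE°cell = −(3)(96485)(+2.23) J/mol = −645 kJ/mol.

−645 kJ/mol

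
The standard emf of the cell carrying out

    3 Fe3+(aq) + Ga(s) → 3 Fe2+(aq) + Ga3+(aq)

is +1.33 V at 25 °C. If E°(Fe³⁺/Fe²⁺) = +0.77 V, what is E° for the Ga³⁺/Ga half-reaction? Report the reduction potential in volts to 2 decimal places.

In the reaction as written the Fe³⁺/Fe²⁺ couple is reduced (cathode) and Ga³⁺/Ga is oxidized (anode), so E°cell = E°(Fe³⁺/Fe²⁺) − E°(Ga³⁺/Ga).
E°(Ga³⁺/Ga) = E°(cathode) − E°cell = +0.77 − (+1.33) = −0.56 V.

−0.56 V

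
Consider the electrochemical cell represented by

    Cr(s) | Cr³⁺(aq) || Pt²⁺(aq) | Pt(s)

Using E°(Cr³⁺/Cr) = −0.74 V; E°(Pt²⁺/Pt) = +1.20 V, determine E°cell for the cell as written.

By convention the left-hand electrode in cell notation is the anode (oxidation) and the right-hand electrode is the cathode (reduction).
E°cell = E°(right) − E°(left) = +1.20 − (−0.74) = +1.94 V.

+1.94 V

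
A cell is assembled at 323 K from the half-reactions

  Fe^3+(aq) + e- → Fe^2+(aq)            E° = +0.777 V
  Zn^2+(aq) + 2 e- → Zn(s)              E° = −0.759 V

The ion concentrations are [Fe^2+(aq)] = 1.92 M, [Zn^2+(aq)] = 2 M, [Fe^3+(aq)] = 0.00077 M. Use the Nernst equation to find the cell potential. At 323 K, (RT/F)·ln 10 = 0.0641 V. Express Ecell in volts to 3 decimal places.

+1.309 V

Since E°(Fe³⁺/Fe²⁺) > E°(Zn²⁺/Zn), Fe³⁺/Fe²⁺ serves as the cathode.
E°cell = +0.777 − (−0.759) = +1.536 V, with n = 2 electrons transferred.
Balancing gives 2 Fe^3+(aq) + Zn(s) → 2 Fe^2+(aq) + Zn^2+(aq); hence Q = ([Fe^2+(aq)]^2·[Zn^2+(aq)]) / [Fe^3+(aq)]^2 = 1.24×10^7 (log Q = 7.095).
E = E° − (0.0641/n)·log Q = +1.536 − (0.0641/2)(7.095) = +1.309 V.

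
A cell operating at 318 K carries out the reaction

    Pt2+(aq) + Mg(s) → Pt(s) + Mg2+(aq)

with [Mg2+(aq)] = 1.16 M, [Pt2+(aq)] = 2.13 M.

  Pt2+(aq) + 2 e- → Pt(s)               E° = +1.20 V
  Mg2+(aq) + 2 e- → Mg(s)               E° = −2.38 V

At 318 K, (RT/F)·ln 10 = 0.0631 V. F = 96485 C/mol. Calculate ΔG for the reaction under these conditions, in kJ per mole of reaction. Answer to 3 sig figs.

−692 kJ/mol

The standard cell potential is +1.20 − (−2.38) = +3.58 V, with n = 2 electrons in the balanced equation.
Here Q = [Mg2+(aq)] / [Pt2+(aq)] = 0.545 (log Q = −0.264), giving E = +3.58 − (0.0631/2)·(−0.264) = +3.5883 V.
ΔG = −nFE = −(2)(96485)(+3.5883) J/mol = −692 kJ/mol.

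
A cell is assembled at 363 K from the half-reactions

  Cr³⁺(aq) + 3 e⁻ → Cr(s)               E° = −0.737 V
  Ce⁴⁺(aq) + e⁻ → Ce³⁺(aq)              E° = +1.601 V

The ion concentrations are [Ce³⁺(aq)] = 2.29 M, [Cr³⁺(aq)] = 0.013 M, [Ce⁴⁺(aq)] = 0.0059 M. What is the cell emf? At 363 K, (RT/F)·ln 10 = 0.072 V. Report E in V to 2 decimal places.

Ce⁴⁺/Ce³⁺ is reduced (cathode, E° = +1.601 V) and Cr³⁺/Cr is oxidized (anode).
E°cell = +1.601 − (−0.737) = +2.338 V, with n = 3 electrons transferred.
The balanced reaction is 3 Ce⁴⁺(aq) + Cr(s) → 3 Ce³⁺(aq) + Cr³⁺(aq), so Q = ([Ce³⁺(aq)]^3·[Cr³⁺(aq)]) / [Ce⁴⁺(aq)]^3 = 7.6×10^5 and log Q = 5.881.
Applying E = E° − (RT ln10/nF)·log Q gives +2.338 − (0.072/3)(5.881) = +2.20 V.

+2.20 V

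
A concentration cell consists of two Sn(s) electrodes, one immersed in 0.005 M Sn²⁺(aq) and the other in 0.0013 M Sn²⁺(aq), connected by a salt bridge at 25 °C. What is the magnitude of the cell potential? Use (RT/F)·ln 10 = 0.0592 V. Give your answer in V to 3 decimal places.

0.017 V

For a concentration cell E°cell = 0, since both electrodes use the same couple.
The compartment with the higher Sn²⁺(aq) concentration (0.005 M) acts as the cathode; ions are reduced there and produced at the dilute (0.0013 M) anode.
With n = 2, Ecell = −(0.0592/2)·log([dilute]/[conc]) = −(0.0592/2)·log(0.0013/0.005) = +0.017 V.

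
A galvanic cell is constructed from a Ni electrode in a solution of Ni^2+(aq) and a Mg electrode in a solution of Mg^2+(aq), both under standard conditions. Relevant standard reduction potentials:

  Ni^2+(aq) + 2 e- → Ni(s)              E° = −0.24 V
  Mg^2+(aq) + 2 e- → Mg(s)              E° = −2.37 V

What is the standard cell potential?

+2.13 V

Of the two couples in this cell, the one with the more positive reduction potential is reduced at the cathode: here that is Ni²⁺/Ni (−0.24 V); Mg²⁺/Mg (−2.37 V) is the anode.
E°cell = E°(cathode) − E°(anode) = −0.24 − (−2.37) = +2.13 V.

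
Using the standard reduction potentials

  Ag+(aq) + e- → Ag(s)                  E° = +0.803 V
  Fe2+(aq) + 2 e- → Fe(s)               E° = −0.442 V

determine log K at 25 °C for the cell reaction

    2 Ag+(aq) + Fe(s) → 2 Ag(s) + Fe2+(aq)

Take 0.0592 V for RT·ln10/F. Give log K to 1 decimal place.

log K = 42.1

The Ag⁺/Ag couple is reduced (cathode); E°cell = +0.803 − (−0.442) = +1.245 V with n = 2.
At equilibrium E = 0, so log K = nE°cell / 0.0592 = (2)(+1.245) / 0.0592 = 42.1.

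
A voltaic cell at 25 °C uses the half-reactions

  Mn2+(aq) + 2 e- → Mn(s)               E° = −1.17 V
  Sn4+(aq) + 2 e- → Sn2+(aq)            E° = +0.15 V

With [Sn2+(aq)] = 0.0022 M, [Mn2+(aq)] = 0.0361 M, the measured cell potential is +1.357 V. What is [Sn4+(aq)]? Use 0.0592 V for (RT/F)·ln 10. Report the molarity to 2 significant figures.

The Sn⁴⁺/Sn²⁺ couple has the larger reduction potential, so it is the cathode: E°cell = +0.15 − (−1.17) = +1.32 V and n = 2.
Rearranging E = E° − (0.0592/n)·log Q gives log Q = 2(+1.32 − (+1.357))/0.0592 = −1.250.
The balanced reaction is Sn4+(aq) + Mn(s) → Sn2+(aq) + Mn2+(aq), so Q = ([Sn2+(aq)]·[Mn2+(aq)]) / [Sn4+(aq)].
Isolating [Sn4+(aq)] in Q = 10^{−1.250} yields log [Sn4+(aq)] = −2.850, i.e. 0.0014 M.

0.0014 M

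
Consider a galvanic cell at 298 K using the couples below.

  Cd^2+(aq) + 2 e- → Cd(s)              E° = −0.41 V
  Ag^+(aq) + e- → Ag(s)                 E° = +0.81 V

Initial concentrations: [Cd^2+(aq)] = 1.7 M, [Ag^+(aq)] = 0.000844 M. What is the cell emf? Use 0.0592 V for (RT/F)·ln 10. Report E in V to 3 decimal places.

The Ag⁺/Ag couple has the more positive E°, so it is the cathode; Cd²⁺/Cd is the anode.
The standard potential is +0.81 − (−0.41) = +1.22 V and the balanced reaction transfers n = 2 electrons.
For the overall reaction 2 Ag^+(aq) + Cd(s) → 2 Ag(s) + Cd^2+(aq), Q = [Cd^2+(aq)] / [Ag^+(aq)]^2 = 2.39×10^6, giving log Q = 6.378.
By the Nernst equation, E = +1.22 − (0.0592/2)·(6.378) = +1.031 V.

+1.031 V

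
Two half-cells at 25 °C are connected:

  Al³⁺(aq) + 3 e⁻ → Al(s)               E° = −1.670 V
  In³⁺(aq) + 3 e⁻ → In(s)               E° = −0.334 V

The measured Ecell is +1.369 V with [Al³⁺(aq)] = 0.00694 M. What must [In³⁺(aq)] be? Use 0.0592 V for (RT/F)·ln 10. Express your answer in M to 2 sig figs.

0.33 M

In³⁺/In is the cathode (higher E°); E°cell = −0.334 − (−1.670) = +1.336 V with n = 3.
Since E = E° − (0.0592/n)·log Q, log Q = n(E° − E)/0.0592 = −1.672.
Balancing electrons gives In³⁺(aq) + Al(s) → In(s) + Al³⁺(aq); thus Q = [Al³⁺(aq)] / [In³⁺(aq)].
Substituting the known concentrations and solving, log [In³⁺(aq)] = −0.487 and [In³⁺(aq)] = 0.33 M.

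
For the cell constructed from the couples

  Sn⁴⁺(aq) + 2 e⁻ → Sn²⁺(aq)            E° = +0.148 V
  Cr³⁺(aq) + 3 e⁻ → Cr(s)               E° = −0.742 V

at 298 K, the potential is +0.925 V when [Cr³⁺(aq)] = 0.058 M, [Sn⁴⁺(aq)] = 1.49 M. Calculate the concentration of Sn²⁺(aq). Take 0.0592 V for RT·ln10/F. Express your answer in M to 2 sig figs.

Sn⁴⁺/Sn²⁺ is the cathode (higher E°); E°cell = +0.148 − (−0.742) = +0.890 V with n = 6.
Since E = E° − (0.0592/n)·log Q, log Q = n(E° − E)/0.0592 = −3.547.
For 3 Sn⁴⁺(aq) + 2 Cr(s) → 3 Sn²⁺(aq) + 2 Cr³⁺(aq), the reaction quotient is Q = ([Sn²⁺(aq)]^3·[Cr³⁺(aq)]^2) / [Sn⁴⁺(aq)]^3.
Isolating [Sn²⁺(aq)] in Q = 10^{−3.547} yields log [Sn²⁺(aq)] = −0.185, i.e. 0.65 M.

0.65 M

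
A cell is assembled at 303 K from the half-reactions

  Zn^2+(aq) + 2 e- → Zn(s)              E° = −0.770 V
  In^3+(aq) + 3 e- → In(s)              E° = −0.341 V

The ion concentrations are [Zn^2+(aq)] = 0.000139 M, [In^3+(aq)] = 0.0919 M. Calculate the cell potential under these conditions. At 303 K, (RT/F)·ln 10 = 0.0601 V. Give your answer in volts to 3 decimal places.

The In³⁺/In couple has the more positive E°, so it is the cathode; Zn²⁺/Zn is the anode.
The standard potential is −0.341 − (−0.770) = +0.429 V and the balanced reaction transfers n = 6 electrons.
For the overall reaction 2 In^3+(aq) + 3 Zn(s) → 2 In(s) + 3 Zn^2+(aq), Q = [Zn^2+(aq)]^3 / [In^3+(aq)]^2 = 3.18×10^−10, giving log Q = −9.498.
By the Nernst equation, E = +0.429 − (0.0601/6)·(−9.498) = +0.524 V.

+0.524 V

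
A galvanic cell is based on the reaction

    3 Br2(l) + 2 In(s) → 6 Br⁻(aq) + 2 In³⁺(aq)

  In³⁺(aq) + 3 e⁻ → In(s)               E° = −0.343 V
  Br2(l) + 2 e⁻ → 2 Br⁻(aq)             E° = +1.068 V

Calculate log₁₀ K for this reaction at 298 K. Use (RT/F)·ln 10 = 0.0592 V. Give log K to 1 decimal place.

The Br₂/Br⁻ couple is reduced (cathode); E°cell = +1.068 − (−0.343) = +1.411 V with n = 6.
At equilibrium E = 0, so log K = nE°cell / 0.0592 = (6)(+1.411) / 0.0592 = 143.0.

log K = 143.0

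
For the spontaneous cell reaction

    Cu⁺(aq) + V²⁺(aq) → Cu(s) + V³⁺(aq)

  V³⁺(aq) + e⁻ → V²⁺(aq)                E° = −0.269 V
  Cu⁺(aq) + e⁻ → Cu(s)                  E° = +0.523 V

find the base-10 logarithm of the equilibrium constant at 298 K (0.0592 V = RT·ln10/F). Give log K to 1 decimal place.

log K = 13.4

The Cu⁺/Cu couple is reduced (cathode); E°cell = +0.523 − (−0.269) = +0.792 V with n = 1.
At equilibrium E = 0, so log K = nE°cell / 0.0592 = (1)(+0.792) / 0.0592 = 13.4.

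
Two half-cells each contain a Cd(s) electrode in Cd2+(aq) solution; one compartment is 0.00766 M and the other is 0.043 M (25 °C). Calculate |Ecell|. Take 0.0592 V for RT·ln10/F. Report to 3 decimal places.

0.022 V

For a concentration cell E°cell = 0, since both electrodes use the same couple.
The compartment with the higher Cd2+(aq) concentration (0.043 M) acts as the cathode; ions are reduced there and produced at the dilute (0.00766 M) anode.
With n = 2, Ecell = −(0.0592/2)·log([dilute]/[conc]) = −(0.0592/2)·log(0.00766/0.043) = +0.022 V.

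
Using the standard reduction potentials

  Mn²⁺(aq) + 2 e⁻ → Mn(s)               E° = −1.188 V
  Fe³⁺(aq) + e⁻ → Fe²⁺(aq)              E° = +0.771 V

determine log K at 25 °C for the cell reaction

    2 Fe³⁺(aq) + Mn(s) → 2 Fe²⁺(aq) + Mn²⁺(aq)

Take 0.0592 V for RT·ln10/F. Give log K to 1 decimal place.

The Fe³⁺/Fe²⁺ couple is reduced (cathode); E°cell = +0.771 − (−1.188) = +1.959 V with n = 2.
At equilibrium E = 0, so log K = nE°cell / 0.0592 = (2)(+1.959) / 0.0592 = 66.2.

log K = 66.2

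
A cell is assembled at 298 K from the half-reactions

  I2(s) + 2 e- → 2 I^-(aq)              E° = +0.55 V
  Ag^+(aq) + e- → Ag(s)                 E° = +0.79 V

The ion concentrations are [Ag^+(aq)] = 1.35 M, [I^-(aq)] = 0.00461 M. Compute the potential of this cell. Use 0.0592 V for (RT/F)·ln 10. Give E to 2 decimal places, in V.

+0.11 V

The Ag⁺/Ag couple has the more positive E°, so it is the cathode; I₂/I⁻ is the anode.
E°cell = +0.79 − (+0.55) = +0.24 V, with n = 2 electrons transferred.
The balanced reaction is 2 Ag^+(aq) + 2 I^-(aq) → 2 Ag(s) + I2(s), so Q = 1 / ([Ag^+(aq)]^2·[I^-(aq)]^2) = 2.58×10^4 and log Q = 4.412.
By the Nernst equation, E = +0.24 − (0.0592/2)·(4.412) = +0.11 V.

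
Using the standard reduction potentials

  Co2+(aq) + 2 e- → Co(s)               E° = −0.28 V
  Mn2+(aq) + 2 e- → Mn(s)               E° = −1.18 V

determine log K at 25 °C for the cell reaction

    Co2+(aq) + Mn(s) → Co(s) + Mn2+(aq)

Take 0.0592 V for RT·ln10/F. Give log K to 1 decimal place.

log K = 30.4

The Co²⁺/Co couple is reduced (cathode); E°cell = −0.28 − (−1.18) = +0.90 V with n = 2.
At equilibrium E = 0, so log K = nE°cell / 0.0592 = (2)(+0.90) / 0.0592 = 30.4.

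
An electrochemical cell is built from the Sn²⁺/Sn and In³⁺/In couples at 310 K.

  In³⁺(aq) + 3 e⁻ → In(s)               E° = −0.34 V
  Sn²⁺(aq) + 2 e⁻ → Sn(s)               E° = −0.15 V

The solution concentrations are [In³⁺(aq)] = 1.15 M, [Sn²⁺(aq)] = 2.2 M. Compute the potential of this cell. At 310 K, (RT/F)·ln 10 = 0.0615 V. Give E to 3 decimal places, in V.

+0.199 V

Since E°(Sn²⁺/Sn) > E°(In³⁺/In), Sn²⁺/Sn serves as the cathode.
E°cell = E°cat − E°an = −0.15 − (−0.34) = +0.19 V; n = 6.
For the overall reaction 3 Sn²⁺(aq) + 2 In(s) → 3 Sn(s) + 2 In³⁺(aq), Q = [In³⁺(aq)]^2 / [Sn²⁺(aq)]^3 = 0.124, giving log Q = −0.906.
Applying E = E° − (RT ln10/nF)·log Q gives +0.19 − (0.0615/6)(−0.906) = +0.199 V.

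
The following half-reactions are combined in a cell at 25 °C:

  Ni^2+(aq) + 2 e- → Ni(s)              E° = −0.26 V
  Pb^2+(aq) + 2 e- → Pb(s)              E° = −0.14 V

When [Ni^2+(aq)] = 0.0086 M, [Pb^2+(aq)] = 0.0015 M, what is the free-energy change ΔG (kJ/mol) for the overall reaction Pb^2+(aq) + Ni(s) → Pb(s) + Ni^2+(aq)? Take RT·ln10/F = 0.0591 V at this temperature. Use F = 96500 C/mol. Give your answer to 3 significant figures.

E°cell = −0.14 − (−0.26) = +0.12 V; the balanced reaction transfers n = 2 electrons.
Q = [Ni^2+(aq)] / [Pb^2+(aq)] = 5.73, so log Q = 0.758 and E = +0.12 − (0.0591/2)(0.758) = +0.0976 V.
Finally ΔG = −nFE = −(2)(96500 C/mol)(+0.0976 V) = −18.8 kJ/mol.

−18.8 kJ/mol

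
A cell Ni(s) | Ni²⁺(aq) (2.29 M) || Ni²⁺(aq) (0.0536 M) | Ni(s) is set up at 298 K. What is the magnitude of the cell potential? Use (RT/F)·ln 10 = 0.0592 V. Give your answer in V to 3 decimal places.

For a concentration cell E°cell = 0, since both electrodes use the same couple.
The compartment with the higher Ni²⁺(aq) concentration (2.29 M) acts as the cathode; ions are reduced there and produced at the dilute (0.0536 M) anode.
With n = 2, Ecell = −(0.0592/2)·log([dilute]/[conc]) = −(0.0592/2)·log(0.0536/2.29) = +0.048 V.

0.048 V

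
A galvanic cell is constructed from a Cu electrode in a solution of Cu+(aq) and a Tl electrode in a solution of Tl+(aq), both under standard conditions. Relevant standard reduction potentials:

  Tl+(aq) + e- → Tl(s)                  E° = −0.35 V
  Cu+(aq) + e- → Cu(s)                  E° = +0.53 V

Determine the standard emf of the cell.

+0.88 V

Of the two couples in this cell, the one with the more positive reduction potential is reduced at the cathode: here that is Cu⁺/Cu (+0.53 V); Tl⁺/Tl (−0.35 V) is the anode.
E°cell = E°(cathode) − E°(anode) = +0.53 − (−0.35) = +0.88 V.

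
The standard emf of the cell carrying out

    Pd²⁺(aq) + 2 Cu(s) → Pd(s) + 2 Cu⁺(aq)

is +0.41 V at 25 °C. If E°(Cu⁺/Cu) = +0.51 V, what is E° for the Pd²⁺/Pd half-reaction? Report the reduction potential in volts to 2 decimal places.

In the reaction as written the Pd²⁺/Pd couple is reduced (cathode) and Cu⁺/Cu is oxidized (anode), so E°cell = E°(Pd²⁺/Pd) − E°(Cu⁺/Cu).
E°(Pd²⁺/Pd) = E°cell + E°(anode) = +0.41 + (+0.51) = +0.92 V.

+0.92 V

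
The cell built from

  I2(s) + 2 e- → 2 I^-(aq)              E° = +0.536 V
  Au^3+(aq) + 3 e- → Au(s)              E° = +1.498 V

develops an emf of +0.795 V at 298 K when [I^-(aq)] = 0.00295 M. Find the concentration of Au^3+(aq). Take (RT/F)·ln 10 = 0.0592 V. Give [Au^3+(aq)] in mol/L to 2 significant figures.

0.13 M

With Au³⁺/Au at the cathode and I₂/I⁻ at the anode, E°cell = +1.498 − (+0.536) = +0.962 V (n = 6).
Rearranging E = E° − (0.0592/n)·log Q gives log Q = 6(+0.962 − (+0.795))/0.0592 = 16.926.
Balancing electrons gives 2 Au^3+(aq) + 6 I^-(aq) → 2 Au(s) + 3 I2(s); thus Q = 1 / ([Au^3+(aq)]^2·[I^-(aq)]^6).
Substituting the known concentrations and solving, log [Au^3+(aq)] = −0.872 and [Au^3+(aq)] = 0.13 M.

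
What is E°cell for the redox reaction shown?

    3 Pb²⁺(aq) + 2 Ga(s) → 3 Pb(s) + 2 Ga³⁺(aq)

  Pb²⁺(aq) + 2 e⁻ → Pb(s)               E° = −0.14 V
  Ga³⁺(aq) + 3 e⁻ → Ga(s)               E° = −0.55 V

+0.41 V

Pb²⁺(aq) gains electrons, so the Pb²⁺/Pb couple is the cathode; the Ga³⁺/Ga couple is the anode.
E°cell = E°(cathode) − E°(anode) = −0.14 − (−0.55) = +0.41 V.
The positive value indicates the reaction is spontaneous as written.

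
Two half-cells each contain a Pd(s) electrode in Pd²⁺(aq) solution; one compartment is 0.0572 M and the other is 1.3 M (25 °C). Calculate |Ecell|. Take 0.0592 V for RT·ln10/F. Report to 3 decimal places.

For a concentration cell E°cell = 0, since both electrodes use the same couple.
The compartment with the higher Pd²⁺(aq) concentration (1.3 M) acts as the cathode; ions are reduced there and produced at the dilute (0.0572 M) anode.
With n = 2, Ecell = −(0.0592/2)·log([dilute]/[conc]) = −(0.0592/2)·log(0.0572/1.3) = +0.040 V.

0.040 V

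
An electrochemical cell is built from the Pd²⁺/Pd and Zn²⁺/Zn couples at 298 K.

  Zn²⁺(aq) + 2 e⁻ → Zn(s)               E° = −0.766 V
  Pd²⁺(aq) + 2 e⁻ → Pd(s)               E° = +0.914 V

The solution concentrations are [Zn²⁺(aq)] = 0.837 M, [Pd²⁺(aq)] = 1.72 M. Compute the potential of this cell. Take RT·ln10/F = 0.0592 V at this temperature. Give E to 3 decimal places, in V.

+1.689 V

The Pd²⁺/Pd couple has the more positive E°, so it is the cathode; Zn²⁺/Zn is the anode.
E°cell = +0.914 − (−0.766) = +1.680 V, with n = 2 electrons transferred.
For the overall reaction Pd²⁺(aq) + Zn(s) → Pd(s) + Zn²⁺(aq), Q = [Zn²⁺(aq)] / [Pd²⁺(aq)] = 0.487, giving log Q = −0.313.
By the Nernst equation, E = +1.680 − (0.0592/2)·(−0.313) = +1.689 V.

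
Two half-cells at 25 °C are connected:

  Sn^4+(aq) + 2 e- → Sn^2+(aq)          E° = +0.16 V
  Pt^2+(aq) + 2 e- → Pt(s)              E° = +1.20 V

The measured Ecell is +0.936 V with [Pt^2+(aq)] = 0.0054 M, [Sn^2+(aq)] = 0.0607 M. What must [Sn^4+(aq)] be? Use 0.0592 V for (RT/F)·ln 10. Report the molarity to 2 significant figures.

1.1 M

With Pt²⁺/Pt at the cathode and Sn⁴⁺/Sn²⁺ at the anode, E°cell = +1.20 − (+0.16) = +1.04 V (n = 2).
From the Nernst equation, log Q = n(E° − E)/0.0592 = 2·(+1.04 − (+0.936))/0.0592 = 3.514.
For Pt^2+(aq) + Sn^2+(aq) → Pt(s) + Sn^4+(aq), the reaction quotient is Q = [Sn^4+(aq)] / ([Pt^2+(aq)]·[Sn^2+(aq)]).
Solving for the unknown gives log [Sn^4+(aq)] = 0.030, so [Sn^4+(aq)] ≈ 1.1 M.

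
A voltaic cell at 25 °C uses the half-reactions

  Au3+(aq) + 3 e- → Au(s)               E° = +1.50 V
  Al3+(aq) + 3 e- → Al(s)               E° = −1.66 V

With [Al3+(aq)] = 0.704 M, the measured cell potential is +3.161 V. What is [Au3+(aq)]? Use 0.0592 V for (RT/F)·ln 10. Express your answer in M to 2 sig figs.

0.79 M

The Au³⁺/Au couple has the larger reduction potential, so it is the cathode: E°cell = +1.50 − (−1.66) = +3.16 V and n = 3.
From the Nernst equation, log Q = n(E° − E)/0.0592 = 3·(+3.16 − (+3.161))/0.0592 = −0.051.
Balancing electrons gives Au3+(aq) + Al(s) → Au(s) + Al3+(aq); thus Q = [Al3+(aq)] / [Au3+(aq)].
Substituting the known concentrations and solving, log [Au3+(aq)] = −0.101 and [Au3+(aq)] = 0.79 M.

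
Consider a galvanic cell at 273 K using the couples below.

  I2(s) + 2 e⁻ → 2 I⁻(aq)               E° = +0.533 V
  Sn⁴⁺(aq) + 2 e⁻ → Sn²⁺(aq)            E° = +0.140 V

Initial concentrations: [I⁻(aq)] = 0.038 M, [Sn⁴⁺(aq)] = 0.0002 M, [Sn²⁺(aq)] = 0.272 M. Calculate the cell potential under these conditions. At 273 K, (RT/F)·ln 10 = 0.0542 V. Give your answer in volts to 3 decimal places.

+0.555 V

Since E°(I₂/I⁻) > E°(Sn⁴⁺/Sn²⁺), I₂/I⁻ serves as the cathode.
E°cell = E°cat − E°an = +0.533 − (+0.140) = +0.393 V; n = 2.
The balanced reaction is I2(s) + Sn²⁺(aq) → 2 I⁻(aq) + Sn⁴⁺(aq), so Q = ([I⁻(aq)]^2·[Sn⁴⁺(aq)]) / [Sn²⁺(aq)] = 1.06×10^−6 and log Q = −5.974.
Applying E = E° − (RT ln10/nF)·log Q gives +0.393 − (0.0542/2)(−5.974) = +0.555 V.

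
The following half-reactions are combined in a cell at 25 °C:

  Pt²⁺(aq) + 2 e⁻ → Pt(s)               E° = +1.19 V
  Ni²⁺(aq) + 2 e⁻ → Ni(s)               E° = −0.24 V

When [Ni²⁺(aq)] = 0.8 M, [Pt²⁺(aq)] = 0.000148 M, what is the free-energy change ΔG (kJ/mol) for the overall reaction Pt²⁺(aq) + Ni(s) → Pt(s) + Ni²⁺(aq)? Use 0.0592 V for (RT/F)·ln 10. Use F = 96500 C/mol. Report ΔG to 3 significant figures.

−255 kJ/mol

E°cell = +1.19 − (−0.24) = +1.43 V; the balanced reaction transfers n = 2 electrons.
The reaction quotient is [Ni²⁺(aq)] / [Pt²⁺(aq)] = 5.41×10^3; by Nernst, E = +1.43 − (0.0592/2)(3.733) = +1.3195 V.
Finally ΔG = −nFE = −(2)(96500 C/mol)(+1.3195 V) = −255 kJ/mol.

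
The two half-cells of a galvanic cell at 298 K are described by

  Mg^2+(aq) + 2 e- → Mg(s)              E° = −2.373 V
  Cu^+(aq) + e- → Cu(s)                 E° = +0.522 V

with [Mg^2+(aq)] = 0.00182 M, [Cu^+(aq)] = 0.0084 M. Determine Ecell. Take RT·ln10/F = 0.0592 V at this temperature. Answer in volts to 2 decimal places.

+2.85 V

The Cu⁺/Cu couple has the more positive E°, so it is the cathode; Mg²⁺/Mg is the anode.
E°cell = E°cat − E°an = +0.522 − (−2.373) = +2.895 V; n = 2.
Balancing gives 2 Cu^+(aq) + Mg(s) → 2 Cu(s) + Mg^2+(aq); hence Q = [Mg^2+(aq)] / [Cu^+(aq)]^2 = 25.8 (log Q = 1.412).
E = E° − (0.0592/n)·log Q = +2.895 − (0.0592/2)(1.412) = +2.85 V.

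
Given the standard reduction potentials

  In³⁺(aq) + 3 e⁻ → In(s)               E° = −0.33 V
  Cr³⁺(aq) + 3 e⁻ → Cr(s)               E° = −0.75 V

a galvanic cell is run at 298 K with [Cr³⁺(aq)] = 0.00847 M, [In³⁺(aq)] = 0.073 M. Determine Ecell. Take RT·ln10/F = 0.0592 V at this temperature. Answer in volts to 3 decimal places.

In³⁺/In is reduced (cathode, E° = −0.33 V) and Cr³⁺/Cr is oxidized (anode).
The standard potential is −0.33 − (−0.75) = +0.42 V and the balanced reaction transfers n = 3 electrons.
The balanced reaction is In³⁺(aq) + Cr(s) → In(s) + Cr³⁺(aq), so Q = [Cr³⁺(aq)] / [In³⁺(aq)] = 0.116 and log Q = −0.935.
By the Nernst equation, E = +0.42 − (0.0592/3)·(−0.935) = +0.438 V.

+0.438 V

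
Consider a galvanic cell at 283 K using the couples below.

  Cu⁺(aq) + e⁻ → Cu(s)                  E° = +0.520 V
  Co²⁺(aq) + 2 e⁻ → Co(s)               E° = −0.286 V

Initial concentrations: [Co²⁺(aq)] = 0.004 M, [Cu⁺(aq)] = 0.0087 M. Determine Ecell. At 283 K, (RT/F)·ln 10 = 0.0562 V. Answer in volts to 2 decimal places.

+0.76 V

Since E°(Cu⁺/Cu) > E°(Co²⁺/Co), Cu⁺/Cu serves as the cathode.
E°cell = +0.520 − (−0.286) = +0.806 V, with n = 2 electrons transferred.
Balancing gives 2 Cu⁺(aq) + Co(s) → 2 Cu(s) + Co²⁺(aq); hence Q = [Co²⁺(aq)] / [Cu⁺(aq)]^2 = 52.8 (log Q = 1.723).
E = E° − (0.0562/n)·log Q = +0.806 − (0.0562/2)(1.723) = +0.76 V.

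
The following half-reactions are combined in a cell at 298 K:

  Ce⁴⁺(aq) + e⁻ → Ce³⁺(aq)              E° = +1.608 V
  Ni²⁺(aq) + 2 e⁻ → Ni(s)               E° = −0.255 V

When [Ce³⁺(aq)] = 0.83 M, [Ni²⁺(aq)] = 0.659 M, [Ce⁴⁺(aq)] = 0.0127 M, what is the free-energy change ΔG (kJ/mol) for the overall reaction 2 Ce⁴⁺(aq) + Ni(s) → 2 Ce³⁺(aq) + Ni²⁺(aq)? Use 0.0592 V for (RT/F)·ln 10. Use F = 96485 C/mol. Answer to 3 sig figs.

−340 kJ/mol

The standard cell potential is +1.608 − (−0.255) = +1.863 V, with n = 2 electrons in the balanced equation.
The reaction quotient is ([Ce³⁺(aq)]^2·[Ni²⁺(aq)]) / [Ce⁴⁺(aq)]^2 = 2.81×10^3; by Nernst, E = +1.863 − (0.0592/2)(3.449) = +1.7609 V.
Then ΔG = −nFE = −2 × 96485 × +1.7609 J/mol = −340 kJ/mol.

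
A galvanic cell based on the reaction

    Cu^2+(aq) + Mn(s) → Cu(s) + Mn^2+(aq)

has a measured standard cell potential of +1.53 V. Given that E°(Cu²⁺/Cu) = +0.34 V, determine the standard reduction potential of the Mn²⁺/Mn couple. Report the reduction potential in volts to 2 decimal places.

In the reaction as written the Cu²⁺/Cu couple is reduced (cathode) and Mn²⁺/Mn is oxidized (anode), so E°cell = E°(Cu²⁺/Cu) − E°(Mn²⁺/Mn).
E°(Mn²⁺/Mn) = E°(cathode) − E°cell = +0.34 − (+1.53) = −1.19 V.

−1.19 V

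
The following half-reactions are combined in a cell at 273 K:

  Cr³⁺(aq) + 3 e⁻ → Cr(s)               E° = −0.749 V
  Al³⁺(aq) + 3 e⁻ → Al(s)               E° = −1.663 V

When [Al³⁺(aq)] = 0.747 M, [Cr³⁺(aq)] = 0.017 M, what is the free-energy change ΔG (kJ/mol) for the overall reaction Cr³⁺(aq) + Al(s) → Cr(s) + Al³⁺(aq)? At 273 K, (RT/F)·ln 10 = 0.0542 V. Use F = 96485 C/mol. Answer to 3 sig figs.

−256 kJ/mol

With Cr³⁺/Cr reduced at the cathode, E°cell = −0.749 − (−1.663) = +0.914 V and n = 3.
The reaction quotient is [Al³⁺(aq)] / [Cr³⁺(aq)] = 43.9; by Nernst, E = +0.914 − (0.0542/3)(1.643) = +0.8843 V.
Finally ΔG = −nFE = −(3)(96485 C/mol)(+0.8843 V) = −256 kJ/mol.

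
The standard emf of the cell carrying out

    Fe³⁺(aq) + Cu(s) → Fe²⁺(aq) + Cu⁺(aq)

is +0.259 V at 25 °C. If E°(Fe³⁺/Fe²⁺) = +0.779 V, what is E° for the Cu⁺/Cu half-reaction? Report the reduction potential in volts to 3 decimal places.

+0.520 V

In the reaction as written the Fe³⁺/Fe²⁺ couple is reduced (cathode) and Cu⁺/Cu is oxidized (anode), so E°cell = E°(Fe³⁺/Fe²⁺) − E°(Cu⁺/Cu).
E°(Cu⁺/Cu) = E°(cathode) − E°cell = +0.779 − (+0.259) = +0.520 V.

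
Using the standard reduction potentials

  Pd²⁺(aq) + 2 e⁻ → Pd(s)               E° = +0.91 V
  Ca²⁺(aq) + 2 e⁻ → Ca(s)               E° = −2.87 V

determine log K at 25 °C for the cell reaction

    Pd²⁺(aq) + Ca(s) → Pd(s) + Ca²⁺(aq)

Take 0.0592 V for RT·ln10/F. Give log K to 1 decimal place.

log K = 127.7

The Pd²⁺/Pd couple is reduced (cathode); E°cell = +0.91 − (−2.87) = +3.78 V with n = 2.
At equilibrium E = 0, so log K = nE°cell / 0.0592 = (2)(+3.78) / 0.0592 = 127.7.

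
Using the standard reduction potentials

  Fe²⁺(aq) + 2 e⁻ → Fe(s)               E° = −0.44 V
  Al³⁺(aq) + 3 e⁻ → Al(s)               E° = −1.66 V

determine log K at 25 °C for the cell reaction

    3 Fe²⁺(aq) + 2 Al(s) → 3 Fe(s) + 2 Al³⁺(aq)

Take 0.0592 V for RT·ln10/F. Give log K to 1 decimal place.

The Fe²⁺/Fe couple is reduced (cathode); E°cell = −0.44 − (−1.66) = +1.22 V with n = 6.
At equilibrium E = 0, so log K = nE°cell / 0.0592 = (6)(+1.22) / 0.0592 = 123.6.

log K = 123.6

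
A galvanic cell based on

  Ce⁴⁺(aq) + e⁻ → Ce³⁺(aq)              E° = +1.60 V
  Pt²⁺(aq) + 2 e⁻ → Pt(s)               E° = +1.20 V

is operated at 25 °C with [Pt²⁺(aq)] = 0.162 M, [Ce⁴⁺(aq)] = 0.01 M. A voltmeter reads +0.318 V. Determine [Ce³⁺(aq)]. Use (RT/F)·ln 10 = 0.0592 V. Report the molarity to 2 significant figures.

0.60 M

Ce⁴⁺/Ce³⁺ is the cathode (higher E°); E°cell = +1.60 − (+1.20) = +0.40 V with n = 2.
Rearranging E = E° − (0.0592/n)·log Q gives log Q = 2(+0.40 − (+0.318))/0.0592 = 2.770.
Balancing electrons gives 2 Ce⁴⁺(aq) + Pt(s) → 2 Ce³⁺(aq) + Pt²⁺(aq); thus Q = ([Ce³⁺(aq)]^2·[Pt²⁺(aq)]) / [Ce⁴⁺(aq)]^2.
Solving for the unknown gives log [Ce³⁺(aq)] = −0.220, so [Ce³⁺(aq)] ≈ 0.60 M.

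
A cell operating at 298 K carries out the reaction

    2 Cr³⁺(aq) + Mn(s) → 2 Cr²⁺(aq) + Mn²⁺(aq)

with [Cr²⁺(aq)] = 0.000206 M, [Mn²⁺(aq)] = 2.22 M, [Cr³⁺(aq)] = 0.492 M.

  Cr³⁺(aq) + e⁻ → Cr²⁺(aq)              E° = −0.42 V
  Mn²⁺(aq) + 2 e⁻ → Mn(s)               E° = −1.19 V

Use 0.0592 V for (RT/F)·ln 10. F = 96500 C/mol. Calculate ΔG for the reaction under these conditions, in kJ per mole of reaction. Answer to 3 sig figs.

−185 kJ/mol

With Cr³⁺/Cr²⁺ reduced at the cathode, E°cell = −0.42 − (−1.19) = +0.77 V and n = 2.
Q = ([Cr²⁺(aq)]^2·[Mn²⁺(aq)]) / [Cr³⁺(aq)]^2 = 3.89×10^−7, so log Q = −6.410 and E = +0.77 − (0.0592/2)(−6.410) = +0.9597 V.
ΔG = −nFE = −(2)(96500)(+0.9597) J/mol = −185 kJ/mol.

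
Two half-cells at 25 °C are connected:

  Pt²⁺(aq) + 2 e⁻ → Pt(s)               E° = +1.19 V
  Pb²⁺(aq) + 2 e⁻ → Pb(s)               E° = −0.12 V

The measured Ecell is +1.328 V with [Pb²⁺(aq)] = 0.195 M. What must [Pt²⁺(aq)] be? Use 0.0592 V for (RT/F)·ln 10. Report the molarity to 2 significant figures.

Pt²⁺/Pt is the cathode (higher E°); E°cell = +1.19 − (−0.12) = +1.31 V with n = 2.
From the Nernst equation, log Q = n(E° − E)/0.0592 = 2·(+1.31 − (+1.328))/0.0592 = −0.608.
For Pt²⁺(aq) + Pb(s) → Pt(s) + Pb²⁺(aq), the reaction quotient is Q = [Pb²⁺(aq)] / [Pt²⁺(aq)].
Isolating [Pt²⁺(aq)] in Q = 10^{−0.608} yields log [Pt²⁺(aq)] = −0.102, i.e. 0.79 M.

0.79 M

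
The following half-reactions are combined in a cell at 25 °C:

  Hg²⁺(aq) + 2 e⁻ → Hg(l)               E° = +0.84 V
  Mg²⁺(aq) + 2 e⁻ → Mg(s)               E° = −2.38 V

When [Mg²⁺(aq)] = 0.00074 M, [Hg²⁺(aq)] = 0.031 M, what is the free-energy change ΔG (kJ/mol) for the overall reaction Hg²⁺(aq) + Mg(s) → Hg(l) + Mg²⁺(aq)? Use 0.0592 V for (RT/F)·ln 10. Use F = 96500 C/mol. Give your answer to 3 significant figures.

E°cell = +0.84 − (−2.38) = +3.22 V; the balanced reaction transfers n = 2 electrons.
Here Q = [Mg²⁺(aq)] / [Hg²⁺(aq)] = 0.0239 (log Q = −1.622), giving E = +3.22 − (0.0592/2)·(−1.622) = +3.2680 V.
Then ΔG = −nFE = −2 × 96500 × +3.2680 J/mol = −631 kJ/mol.

−631 kJ/mol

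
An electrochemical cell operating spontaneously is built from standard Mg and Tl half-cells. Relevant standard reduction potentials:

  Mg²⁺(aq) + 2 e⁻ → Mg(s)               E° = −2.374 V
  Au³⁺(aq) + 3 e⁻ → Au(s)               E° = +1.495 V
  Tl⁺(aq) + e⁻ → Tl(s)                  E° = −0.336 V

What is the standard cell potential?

The Tl⁺/Tl couple has the higher E°, so Tl ion is reduced (cathode) and Mg is oxidized (anode).
E°cell = E°(cathode) − E°(anode) = −0.336 − (−2.374) = +2.038 V.

+2.038 V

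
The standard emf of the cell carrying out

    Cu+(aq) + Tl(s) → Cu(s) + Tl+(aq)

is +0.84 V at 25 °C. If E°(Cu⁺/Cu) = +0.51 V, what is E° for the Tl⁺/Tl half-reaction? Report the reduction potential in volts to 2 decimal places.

In the reaction as written the Cu⁺/Cu couple is reduced (cathode) and Tl⁺/Tl is oxidized (anode), so E°cell = E°(Cu⁺/Cu) − E°(Tl⁺/Tl).
E°(Tl⁺/Tl) = E°(cathode) − E°cell = +0.51 − (+0.84) = −0.33 V.

−0.33 V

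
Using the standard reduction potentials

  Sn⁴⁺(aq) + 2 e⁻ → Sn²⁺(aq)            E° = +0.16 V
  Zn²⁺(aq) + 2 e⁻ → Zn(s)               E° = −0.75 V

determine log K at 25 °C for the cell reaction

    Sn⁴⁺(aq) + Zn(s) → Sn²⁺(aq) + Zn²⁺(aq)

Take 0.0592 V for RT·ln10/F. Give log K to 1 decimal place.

The Sn⁴⁺/Sn²⁺ couple is reduced (cathode); E°cell = +0.16 − (−0.75) = +0.91 V with n = 2.
At equilibrium E = 0, so log K = nE°cell / 0.0592 = (2)(+0.91) / 0.0592 = 30.7.

log K = 30.7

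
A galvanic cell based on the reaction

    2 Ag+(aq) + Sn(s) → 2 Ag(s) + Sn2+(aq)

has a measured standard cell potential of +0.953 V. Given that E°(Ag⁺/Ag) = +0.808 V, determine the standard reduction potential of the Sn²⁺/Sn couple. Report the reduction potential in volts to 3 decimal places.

In the reaction as written the Ag⁺/Ag couple is reduced (cathode) and Sn²⁺/Sn is oxidized (anode), so E°cell = E°(Ag⁺/Ag) − E°(Sn²⁺/Sn).
E°(Sn²⁺/Sn) = E°(cathode) − E°cell = +0.808 − (+0.953) = −0.145 V.

−0.145 V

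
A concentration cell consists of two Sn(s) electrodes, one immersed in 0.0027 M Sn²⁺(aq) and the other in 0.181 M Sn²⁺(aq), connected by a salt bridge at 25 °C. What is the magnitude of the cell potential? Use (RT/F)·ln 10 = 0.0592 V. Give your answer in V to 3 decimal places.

0.054 V

For a concentration cell E°cell = 0, since both electrodes use the same couple.
The compartment with the higher Sn²⁺(aq) concentration (0.181 M) acts as the cathode; ions are reduced there and produced at the dilute (0.0027 M) anode.
With n = 2, Ecell = −(0.0592/2)·log([dilute]/[conc]) = −(0.0592/2)·log(0.0027/0.181) = +0.054 V.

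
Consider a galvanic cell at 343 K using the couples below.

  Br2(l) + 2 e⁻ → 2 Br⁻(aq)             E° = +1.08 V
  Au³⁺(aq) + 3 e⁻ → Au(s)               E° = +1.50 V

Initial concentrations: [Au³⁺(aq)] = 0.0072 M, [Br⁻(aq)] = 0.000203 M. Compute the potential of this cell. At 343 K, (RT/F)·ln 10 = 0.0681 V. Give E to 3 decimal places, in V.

The Au³⁺/Au couple has the more positive E°, so it is the cathode; Br₂/Br⁻ is the anode.
E°cell = E°cat − E°an = +1.50 − (+1.08) = +0.42 V; n = 6.
The balanced reaction is 2 Au³⁺(aq) + 6 Br⁻(aq) → 2 Au(s) + 3 Br2(l), so Q = 1 / ([Au³⁺(aq)]^2·[Br⁻(aq)]^6) = 2.76×10^26 and log Q = 26.440.
Applying E = E° − (RT ln10/nF)·log Q gives +0.42 − (0.0681/6)(26.440) = +0.120 V.

+0.120 V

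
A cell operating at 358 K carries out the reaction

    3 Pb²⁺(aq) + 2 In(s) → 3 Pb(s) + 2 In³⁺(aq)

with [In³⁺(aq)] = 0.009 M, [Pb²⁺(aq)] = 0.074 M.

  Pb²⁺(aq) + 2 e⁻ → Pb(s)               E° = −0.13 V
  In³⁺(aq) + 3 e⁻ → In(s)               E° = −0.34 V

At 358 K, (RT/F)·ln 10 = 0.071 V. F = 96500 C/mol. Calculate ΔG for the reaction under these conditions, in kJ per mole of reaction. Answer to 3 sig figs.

−126 kJ/mol

With Pb²⁺/Pb reduced at the cathode, E°cell = −0.13 − (−0.34) = +0.21 V and n = 6.
Q = [In³⁺(aq)]^2 / [Pb²⁺(aq)]^3 = 0.2, so log Q = −0.699 and E = +0.21 − (0.071/6)(−0.699) = +0.2183 V.
Then ΔG = −nFE = −6 × 96500 × +0.2183 J/mol = −126 kJ/mol.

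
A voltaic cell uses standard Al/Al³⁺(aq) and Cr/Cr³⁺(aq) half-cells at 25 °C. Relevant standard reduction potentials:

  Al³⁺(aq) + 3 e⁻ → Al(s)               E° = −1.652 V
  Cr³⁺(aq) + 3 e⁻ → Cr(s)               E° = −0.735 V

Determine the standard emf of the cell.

The Cr³⁺/Cr couple has the higher E°, so Cr ion is reduced (cathode) and Al is oxidized (anode).
E°cell = E°(cathode) − E°(anode) = −0.735 − (−1.652) = +0.917 V.

+0.917 V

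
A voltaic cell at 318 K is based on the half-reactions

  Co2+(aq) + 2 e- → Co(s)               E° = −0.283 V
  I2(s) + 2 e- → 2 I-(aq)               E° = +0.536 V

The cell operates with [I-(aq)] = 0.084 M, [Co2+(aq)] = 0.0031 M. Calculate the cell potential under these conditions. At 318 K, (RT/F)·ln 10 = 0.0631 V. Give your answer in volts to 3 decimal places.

+0.966 V

I₂/I⁻ is reduced (cathode, E° = +0.536 V) and Co²⁺/Co is oxidized (anode).
The standard potential is +0.536 − (−0.283) = +0.819 V and the balanced reaction transfers n = 2 electrons.
For the overall reaction I2(s) + Co(s) → 2 I-(aq) + Co2+(aq), Q = [I-(aq)]^2·[Co2+(aq)] = 2.19×10^−5, giving log Q = −4.660.
E = E° − (0.0631/n)·log Q = +0.819 − (0.0631/2)(−4.660) = +0.966 V.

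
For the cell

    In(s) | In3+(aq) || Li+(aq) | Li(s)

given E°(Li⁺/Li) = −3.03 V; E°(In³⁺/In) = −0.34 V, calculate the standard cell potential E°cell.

−2.69 V

By convention the left-hand electrode in cell notation is the anode (oxidation) and the right-hand electrode is the cathode (reduction).
E°cell = E°(right) − E°(left) = −3.03 − (−0.34) = −2.69 V.
The negative sign shows that, as written, the cell would require an external voltage to drive the reaction.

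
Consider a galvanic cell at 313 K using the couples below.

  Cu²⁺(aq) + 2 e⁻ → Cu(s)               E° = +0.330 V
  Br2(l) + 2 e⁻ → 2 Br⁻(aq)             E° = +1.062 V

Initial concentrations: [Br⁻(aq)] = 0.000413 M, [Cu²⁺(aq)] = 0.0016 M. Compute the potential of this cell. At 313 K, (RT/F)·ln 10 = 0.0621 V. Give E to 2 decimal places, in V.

The Br₂/Br⁻ couple has the more positive E°, so it is the cathode; Cu²⁺/Cu is the anode.
E°cell = +1.062 − (+0.330) = +0.732 V, with n = 2 electrons transferred.
The balanced reaction is Br2(l) + Cu(s) → 2 Br⁻(aq) + Cu²⁺(aq), so Q = [Br⁻(aq)]^2·[Cu²⁺(aq)] = 2.73×10^−10 and log Q = −9.564.
By the Nernst equation, E = +0.732 − (0.0621/2)·(−9.564) = +1.03 V.

+1.03 V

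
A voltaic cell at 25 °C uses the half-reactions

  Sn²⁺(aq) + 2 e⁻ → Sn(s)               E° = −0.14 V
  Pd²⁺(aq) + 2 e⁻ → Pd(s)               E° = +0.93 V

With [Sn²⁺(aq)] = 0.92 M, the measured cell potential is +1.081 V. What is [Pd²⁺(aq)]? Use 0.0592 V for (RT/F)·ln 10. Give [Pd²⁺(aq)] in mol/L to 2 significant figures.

Pd²⁺/Pd is the cathode (higher E°); E°cell = +0.93 − (−0.14) = +1.07 V with n = 2.
From the Nernst equation, log Q = n(E° − E)/0.0592 = 2·(+1.07 − (+1.081))/0.0592 = −0.372.
Balancing electrons gives Pd²⁺(aq) + Sn(s) → Pd(s) + Sn²⁺(aq); thus Q = [Sn²⁺(aq)] / [Pd²⁺(aq)].
Substituting the known concentrations and solving, log [Pd²⁺(aq)] = 0.336 and [Pd²⁺(aq)] = 2.2 M.

2.2 M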